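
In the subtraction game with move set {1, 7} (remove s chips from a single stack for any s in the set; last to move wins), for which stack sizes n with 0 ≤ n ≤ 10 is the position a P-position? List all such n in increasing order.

Grundy values for subtraction set {1, 7}:
g(0) = mex{} = 0
g(1) = mex{0} = 1
g(2) = mex{1} = 0
g(3) = mex{0} = 1
g(4) = mex{1} = 0
g(5) = mex{0} = 1
g(6) = mex{1} = 0
g(7) = mex{0} = 1
g(8) = mex{1} = 0
g(9) = mex{0} = 1
g(10) = mex{1} = 0
The P-positions (g = 0) in 0..10 are 0, 2, 4, 6, 8, 10.

0, 2, 4, 6, 8, 10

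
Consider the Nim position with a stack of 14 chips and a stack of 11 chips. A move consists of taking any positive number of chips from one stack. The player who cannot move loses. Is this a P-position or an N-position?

N-position

Write each in binary and XOR column by column:
  1110  (14)
  1011  (11)
  ----
  0101  (5)
The nim-sum is 5 ≠ 0, so this is an N-position: the player to move can win.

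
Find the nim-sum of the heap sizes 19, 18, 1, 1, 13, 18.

30

In binary:
  10011  (19)
  10010  (18)
  00001  (1)
  00001  (1)
  01101  (13)
  10010  (18)
  -----
  11110  (30)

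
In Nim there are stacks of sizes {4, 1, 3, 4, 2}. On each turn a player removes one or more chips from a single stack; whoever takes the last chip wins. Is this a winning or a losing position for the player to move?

Losing position

Compute the nim-sum pairwise:
4 XOR 1 = 5
5 XOR 3 = 6
6 XOR 4 = 2
2 XOR 2 = 0
The nim-sum is 0, so this is a P-position: the player to move is in a losing position under optimal play.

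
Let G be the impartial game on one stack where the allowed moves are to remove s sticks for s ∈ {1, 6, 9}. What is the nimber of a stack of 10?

Build the Grundy sequence with g(k) = mex{g(k−s) : s ∈ {1, 6, 9}, s ≤ k}:
g(0) = mex{} = 0
g(1) = mex{0} = 1
g(2) = mex{1} = 0
g(3) = mex{0} = 1
g(4) = mex{1} = 0
g(5) = mex{0} = 1
g(6) = mex{0,1} = 2
g(7) = mex{1,2} = 0
g(8) = mex{0} = 1
g(9) = mex{0,1} = 2
g(10) = mex{0,1,2} = 3
So g(10) = 3.

3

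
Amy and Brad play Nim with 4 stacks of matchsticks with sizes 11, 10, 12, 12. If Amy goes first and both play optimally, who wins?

Amy wins

Compute the nim-sum pairwise:
11 ^ 10 = 1
1 ^ 12 = 13
13 ^ 12 = 1
The nim-sum is 1 ≠ 0, so this is an N-position: the player to move can win; Amy has a winning move.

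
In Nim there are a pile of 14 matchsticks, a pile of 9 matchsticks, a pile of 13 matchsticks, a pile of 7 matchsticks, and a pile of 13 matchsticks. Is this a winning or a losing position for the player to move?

Losing position

Nim-sum: 14 XOR 9 XOR 13 XOR 7 XOR 13 = 0.
The nim-sum is 0, so this is a P-position: the player to move is in a losing position under optimal play.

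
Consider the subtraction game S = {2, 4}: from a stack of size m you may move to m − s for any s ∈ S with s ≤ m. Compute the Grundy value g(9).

1

Build the Grundy sequence with g(k) = mex{g(k−s) : s ∈ {2, 4}, s ≤ k}:
k:     0  1  2  3  4  5  6  7  8  9
g(k):  0  0  1  1  2  2  0  0  1  1
So g(9) = 1.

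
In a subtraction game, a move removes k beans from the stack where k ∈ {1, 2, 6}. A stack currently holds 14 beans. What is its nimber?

0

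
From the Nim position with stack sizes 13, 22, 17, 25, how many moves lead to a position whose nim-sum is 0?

Compute the nim-sum pairwise:
13 XOR 22 = 27
27 XOR 17 = 10
10 XOR 25 = 19
The overall nim-sum is X = 19. A stack of size p has a winning move iff p XOR X < p (reduce it to p XOR X).
  13: 13 XOR 19 = 30 ≥ 13 — no move.
  22: 22 XOR 19 = 5 < 22 — winning move (to 5).
  17: 17 XOR 19 = 2 < 17 — winning move (to 2).
  25: 25 XOR 19 = 10 < 25 — winning move (to 10).
That gives 3 winning moves.

3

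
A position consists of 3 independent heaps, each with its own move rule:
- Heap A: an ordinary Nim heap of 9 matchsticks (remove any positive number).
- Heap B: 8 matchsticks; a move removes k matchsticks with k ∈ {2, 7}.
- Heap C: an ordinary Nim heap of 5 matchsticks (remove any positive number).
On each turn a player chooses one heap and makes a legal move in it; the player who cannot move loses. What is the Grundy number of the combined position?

Heap A is a plain Nim heap of size 9, so its Grundy value is 9.
For heap B, compute g(0), g(1), … with moves {2, 7}:
k:     0  1  2  3  4  5  6  7  8
g(k):  0  0  1  1  0  0  1  1  2
So g(8) = 2.
Heap C is a plain Nim heap of size 5, so its Grundy value is 5.
By the Sprague-Grundy theorem, the Grundy value of a sum of independent games is the XOR of the component values.
Combined value = 9 XOR 2 XOR 5 = 14.

14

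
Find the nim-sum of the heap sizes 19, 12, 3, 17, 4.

Nim-sum: 19 ⊕ 12 ⊕ 3 ⊕ 17 ⊕ 4 = 9.

9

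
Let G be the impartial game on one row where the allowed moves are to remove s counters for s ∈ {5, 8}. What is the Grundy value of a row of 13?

Grundy values for subtraction set {5, 8}:
k:     0  1  2  3  4  5  6  7  8  9 10 11 12 13
g(k):  0  0  0  0  0  1  1  1  1  1  2  2  2  0
So g(13) = 0.

0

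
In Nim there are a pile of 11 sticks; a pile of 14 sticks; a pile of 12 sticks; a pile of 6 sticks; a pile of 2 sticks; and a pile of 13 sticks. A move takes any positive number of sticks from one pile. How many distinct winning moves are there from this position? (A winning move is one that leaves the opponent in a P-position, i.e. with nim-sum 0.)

Compute the nim-sum pairwise:
11 XOR 14 = 5
5 XOR 12 = 9
9 XOR 6 = 15
15 XOR 2 = 13
13 XOR 13 = 0
The nim-sum is already 0, so every move leaves a nonzero nim-sum — there are no winning moves.

0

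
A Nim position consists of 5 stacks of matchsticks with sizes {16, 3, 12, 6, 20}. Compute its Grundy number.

13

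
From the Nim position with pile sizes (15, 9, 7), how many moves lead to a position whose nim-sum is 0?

3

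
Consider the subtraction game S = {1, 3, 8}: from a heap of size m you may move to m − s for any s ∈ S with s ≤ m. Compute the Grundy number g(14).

1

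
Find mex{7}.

0

0 is not in the set, so the mex is 0.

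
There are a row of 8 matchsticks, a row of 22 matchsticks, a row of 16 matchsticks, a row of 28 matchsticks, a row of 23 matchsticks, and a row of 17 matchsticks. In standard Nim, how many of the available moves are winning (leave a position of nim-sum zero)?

5

In binary:
  01000  (8)
  10110  (22)
  10000  (16)
  11100  (28)
  10111  (23)
  10001  (17)
  -----
  10100  (20)
The overall nim-sum is X = 20. A row of size p has a winning move iff p XOR X < p (reduce it to p XOR X).
  8: 8 XOR 20 = 28 ≥ 8 — no move.
  22: 22 XOR 20 = 2 < 22 — winning move (to 2).
  16: 16 XOR 20 = 4 < 16 — winning move (to 4).
  28: 28 XOR 20 = 8 < 28 — winning move (to 8).
  23: 23 XOR 20 = 3 < 23 — winning move (to 3).
  17: 17 XOR 20 = 5 < 17 — winning move (to 5).
That gives 5 winning moves.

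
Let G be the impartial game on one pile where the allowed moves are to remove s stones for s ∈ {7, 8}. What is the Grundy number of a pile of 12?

Build the Grundy sequence with g(k) = mex{g(k−s) : s ∈ {7, 8}, s ≤ k}:
k:     0  1  2  3  4  5  6  7  8  9 10 11 12
g(k):  0  0  0  0  0  0  0  1  1  1  1  1  1
So g(12) = 1.

1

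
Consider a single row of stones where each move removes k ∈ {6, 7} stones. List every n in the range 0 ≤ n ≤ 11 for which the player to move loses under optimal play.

Grundy values for subtraction set {6, 7}:
k:     0  1  2  3  4  5  6  7  8  9 10 11
g(k):  0  0  0  0  0  0  1  1  1  1  1  1
The P-positions (g = 0) in 0..11 are 0, 1, 2, 3, 4, 5.

0, 1, 2, 3, 4, 5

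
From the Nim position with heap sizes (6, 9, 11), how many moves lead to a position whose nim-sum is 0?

In binary:
  0110  (6)
  1001  (9)
  1011  (11)
  ----
  0100  (4)
The overall nim-sum is X = 4. A heap of size p has a winning move iff p XOR X < p (reduce it to p XOR X).
  6: 6 XOR 4 = 2 < 6 — winning move (to 2).
  9: 9 XOR 4 = 13 ≥ 9 — no move.
  11: 11 XOR 4 = 15 ≥ 11 — no move.
That gives 1 winning move.

1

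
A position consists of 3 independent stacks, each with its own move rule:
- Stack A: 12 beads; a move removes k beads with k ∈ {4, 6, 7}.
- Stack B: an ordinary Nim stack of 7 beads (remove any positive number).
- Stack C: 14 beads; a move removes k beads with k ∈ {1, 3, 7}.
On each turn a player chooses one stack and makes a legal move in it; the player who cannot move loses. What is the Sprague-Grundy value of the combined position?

7

For stack A, compute g(0), g(1), … with moves {4, 6, 7}:
k:     0  1  2  3  4  5  6  7  8  9 10 11 12
g(k):  0  0  0  0  1  1  1  1  2  2  2  0  0
So g(12) = 0.
Stack B is a plain Nim stack of size 7, so its Grundy value is 7.
Build the Grundy sequence for stack C with g(k) = mex{g(k−s) : s ∈ {1, 3, 7}, s ≤ k}:
k:     0  1  2  3  4  5  6  7  8  9 10 11 12 13 14
g(k):  0  1  0  1  0  1  0  1  0  1  0  1  0  1  0
So g(14) = 0.
By the Sprague-Grundy theorem, the Grundy value of a sum of independent games is the XOR of the component values.
Combined value = 0 XOR 7 XOR 0 = 7.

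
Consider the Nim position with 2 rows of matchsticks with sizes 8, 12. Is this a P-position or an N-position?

N-position

Compute the nim-sum pairwise:
8 XOR 12 = 4
The nim-sum is 4 ≠ 0, so this is an N-position: the player to move can win.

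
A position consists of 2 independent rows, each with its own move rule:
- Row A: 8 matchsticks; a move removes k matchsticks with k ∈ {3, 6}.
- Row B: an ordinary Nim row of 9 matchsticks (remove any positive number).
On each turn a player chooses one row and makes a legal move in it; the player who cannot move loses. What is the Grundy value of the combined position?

For row A, compute g(0), g(1), … with moves {3, 6}:
k:     0  1  2  3  4  5  6  7  8
g(k):  0  0  0  1  1  1  2  2  2
So g(8) = 2.
Row B is a plain Nim row of size 9, so its Grundy value is 9.
By the Sprague-Grundy theorem, the Grundy value of a sum of independent games is the XOR of the component values.
Combined value = 2 ⊕ 9 = 11.

11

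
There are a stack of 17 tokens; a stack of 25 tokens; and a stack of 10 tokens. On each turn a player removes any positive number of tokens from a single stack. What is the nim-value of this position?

Nim-sum: 17 ^ 25 ^ 10 = 2.

2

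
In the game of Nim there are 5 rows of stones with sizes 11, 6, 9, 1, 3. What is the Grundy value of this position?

6

Compute the nim-sum pairwise:
11 ⊕ 6 = 13
13 ⊕ 9 = 4
4 ⊕ 1 = 5
5 ⊕ 3 = 6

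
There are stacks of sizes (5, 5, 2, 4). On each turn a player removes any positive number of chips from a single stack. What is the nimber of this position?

6

Nim-sum: 5 ^ 5 ^ 2 ^ 4 = 6.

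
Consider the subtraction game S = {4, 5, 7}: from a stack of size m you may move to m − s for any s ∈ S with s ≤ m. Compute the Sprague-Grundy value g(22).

0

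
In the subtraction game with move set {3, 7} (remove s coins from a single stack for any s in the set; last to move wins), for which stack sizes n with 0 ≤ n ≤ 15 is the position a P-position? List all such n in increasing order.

0, 1, 2, 6, 10, 11, 12

Compute g(0), g(1), … for moves {3, 7}:
k:     0  1  2  3  4  5  6  7  8  9 10 11 12 13 14 15
g(k):  0  0  0  1  1  1  0  2  2  1  0  0  0  1  1  1
The P-positions (g = 0) in 0..15 are 0, 1, 2, 6, 10, 11, 12.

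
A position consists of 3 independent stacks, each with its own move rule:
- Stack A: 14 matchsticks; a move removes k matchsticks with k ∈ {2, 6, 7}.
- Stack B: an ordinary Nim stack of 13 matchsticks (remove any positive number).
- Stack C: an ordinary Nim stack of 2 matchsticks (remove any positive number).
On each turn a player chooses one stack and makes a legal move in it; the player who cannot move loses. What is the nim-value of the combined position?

15

For stack A, compute g(0), g(1), … with moves {2, 6, 7}:
k:     0  1  2  3  4  5  6  7  8  9 10 11 12 13 14
g(k):  0  0  1  1  0  0  1  1  2  0  3  1  2  0  0
So g(14) = 0.
Stack B is a plain Nim stack of size 13, so its Grundy value is 13.
Stack C is a plain Nim stack of size 2, so its Grundy value is 2.
By the Sprague-Grundy theorem, the Grundy value of a sum of independent games is the XOR of the component values.
Combined value = 0 ⊕ 13 ⊕ 2 = 15.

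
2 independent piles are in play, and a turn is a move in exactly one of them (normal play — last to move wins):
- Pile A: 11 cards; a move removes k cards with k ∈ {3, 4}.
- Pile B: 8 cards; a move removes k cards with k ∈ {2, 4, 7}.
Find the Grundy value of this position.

0

Build the Grundy sequence for pile A with g(k) = mex{g(k−s) : s ∈ {3, 4}, s ≤ k}:
k:     0  1  2  3  4  5  6  7  8  9 10 11
g(k):  0  0  0  1  1  1  2  0  0  0  1  1
So g(11) = 1.
Grundy values for pile B (subtraction set {2, 4, 7}):
k:     0  1  2  3  4  5  6  7  8
g(k):  0  0  1  1  2  2  0  3  1
So g(8) = 1.
By the Sprague-Grundy theorem, the Grundy value of a sum of independent games is the XOR of the component values.
Combined value = 1 ⊕ 1 = 0.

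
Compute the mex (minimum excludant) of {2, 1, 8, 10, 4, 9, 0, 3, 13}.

The values 0, 1, 2, 3, 4 are all present; 5 is the first non-negative integer missing from the set.

5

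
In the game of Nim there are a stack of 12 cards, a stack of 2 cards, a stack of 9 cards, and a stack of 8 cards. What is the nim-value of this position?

Bitwise XOR of the heap sizes:
  1100  (12)
  0010  (2)
  1001  (9)
  1000  (8)
  ----
  1111  (15)

15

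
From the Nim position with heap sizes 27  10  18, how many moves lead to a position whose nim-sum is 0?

Compute the nim-sum pairwise:
27 XOR 10 = 17
17 XOR 18 = 3
The overall nim-sum is X = 3. A heap of size p has a winning move iff p XOR X < p (reduce it to p XOR X).
  27: 27 XOR 3 = 24 < 27 — winning move (to 24).
  10: 10 XOR 3 = 9 < 10 — winning move (to 9).
  18: 18 XOR 3 = 17 < 18 — winning move (to 17).
That gives 3 winning moves.

3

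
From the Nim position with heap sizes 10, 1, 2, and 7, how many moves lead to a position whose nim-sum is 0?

1

In binary:
  1010  (10)
  0001  (1)
  0010  (2)
  0111  (7)
  ----
  1110  (14)
The overall nim-sum is X = 14. A heap of size p has a winning move iff p XOR X < p (reduce it to p XOR X).
  10: 10 XOR 14 = 4 < 10 — winning move (to 4).
  1: 1 XOR 14 = 15 ≥ 1 — no move.
  2: 2 XOR 14 = 12 ≥ 2 — no move.
  7: 7 XOR 14 = 9 ≥ 7 — no move.
That gives 1 winning move.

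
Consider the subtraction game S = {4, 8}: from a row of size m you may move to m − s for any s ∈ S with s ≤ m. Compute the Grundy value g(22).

2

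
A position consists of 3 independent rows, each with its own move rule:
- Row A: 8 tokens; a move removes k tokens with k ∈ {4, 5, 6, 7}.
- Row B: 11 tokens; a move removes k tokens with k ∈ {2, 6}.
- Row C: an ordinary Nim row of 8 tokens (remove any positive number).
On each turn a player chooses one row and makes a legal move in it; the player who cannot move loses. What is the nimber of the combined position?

Grundy values for row A (subtraction set {4, 5, 6, 7}):
g(0) = mex{} = 0
g(1) = mex{} = 0
g(2) = mex{} = 0
g(3) = mex{} = 0
g(4) = mex{0} = 1
g(5) = mex{0} = 1
g(6) = mex{0} = 1
g(7) = mex{0} = 1
g(8) = mex{0,1} = 2
So g(8) = 2.
Build the Grundy sequence for row B with g(k) = mex{g(k−s) : s ∈ {2, 6}, s ≤ k}:
k:     0  1  2  3  4  5  6  7  8  9 10 11
g(k):  0  0  1  1  0  0  1  1  0  0  1  1
So g(11) = 1.
Row C is a plain Nim row of size 8, so its Grundy value is 8.
By the Sprague-Grundy theorem, the Grundy value of a sum of independent games is the XOR of the component values.
Combined value = 2 ⊕ 1 ⊕ 8 = 11.

11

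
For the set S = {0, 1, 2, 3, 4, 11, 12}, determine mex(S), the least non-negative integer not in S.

The values 0, 1, 2, 3, 4 are all present; 5 is the first non-negative integer missing from the set.

5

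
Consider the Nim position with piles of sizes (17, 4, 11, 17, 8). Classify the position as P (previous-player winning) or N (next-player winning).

Nim-sum: 17 ^ 4 ^ 11 ^ 17 ^ 8 = 7.
The nim-sum is 7 ≠ 0, so this is an N-position: the player to move can win.

N-position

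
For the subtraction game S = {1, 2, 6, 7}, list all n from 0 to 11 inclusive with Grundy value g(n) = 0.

0, 3, 8, 11

Build the Grundy sequence with g(k) = mex{g(k−s) : s ∈ {1, 2, 6, 7}, s ≤ k}:
k:     0  1  2  3  4  5  6  7  8  9 10 11
g(k):  0  1  2  0  1  2  3  4  0  1  2  0
The P-positions (g = 0) in 0..11 are 0, 3, 8, 11.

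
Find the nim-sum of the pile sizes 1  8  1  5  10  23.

16

Nim-sum: 1 XOR 8 XOR 1 XOR 5 XOR 10 XOR 23 = 16.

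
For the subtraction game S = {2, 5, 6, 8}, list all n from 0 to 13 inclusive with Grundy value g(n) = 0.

0, 1, 4, 11

Build the Grundy sequence with g(k) = mex{g(k−s) : s ∈ {2, 5, 6, 8}, s ≤ k}:
k:     0  1  2  3  4  5  6  7  8  9 10 11 12 13
g(k):  0  0  1  1  0  2  1  3  2  2  3  0  2  1
The P-positions (g = 0) in 0..13 are 0, 1, 4, 11.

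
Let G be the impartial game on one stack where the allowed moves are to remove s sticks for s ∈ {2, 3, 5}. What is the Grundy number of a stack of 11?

Grundy values for subtraction set {2, 3, 5}:
k:     0  1  2  3  4  5  6  7  8  9 10 11
g(k):  0  0  1  1  2  2  3  0  0  1  1  2
So g(11) = 2.

2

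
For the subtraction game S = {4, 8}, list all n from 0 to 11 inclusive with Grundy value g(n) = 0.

0, 1, 2, 3

Grundy values for subtraction set {4, 8}:
g(0) = mex{} = 0
g(1) = mex{} = 0
g(2) = mex{} = 0
g(3) = mex{} = 0
g(4) = mex{0} = 1
g(5) = mex{0} = 1
g(6) = mex{0} = 1
g(7) = mex{0} = 1
g(8) = mex{0,1} = 2
g(9) = mex{0,1} = 2
g(10) = mex{0,1} = 2
g(11) = mex{0,1} = 2
The P-positions (g = 0) in 0..11 are 0, 1, 2, 3.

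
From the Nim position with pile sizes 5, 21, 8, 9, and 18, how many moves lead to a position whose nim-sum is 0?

1

Write each in binary and XOR column by column:
  00101  (5)
  10101  (21)
  01000  (8)
  01001  (9)
  10010  (18)
  -----
  00011  (3)
The overall nim-sum is X = 3. A pile of size p has a winning move iff p XOR X < p (reduce it to p XOR X).
  5: 5 XOR 3 = 6 ≥ 5 — no move.
  21: 21 XOR 3 = 22 ≥ 21 — no move.
  8: 8 XOR 3 = 11 ≥ 8 — no move.
  9: 9 XOR 3 = 10 ≥ 9 — no move.
  18: 18 XOR 3 = 17 < 18 — winning move (to 17).
That gives 1 winning move.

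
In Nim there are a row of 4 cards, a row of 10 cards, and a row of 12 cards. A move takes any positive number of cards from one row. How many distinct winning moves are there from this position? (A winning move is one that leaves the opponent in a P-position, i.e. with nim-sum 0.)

1

Compute the nim-sum pairwise:
4 ^ 10 = 14
14 ^ 12 = 2
The overall nim-sum is X = 2. A row of size p has a winning move iff p XOR X < p (reduce it to p XOR X).
  4: 4 XOR 2 = 6 ≥ 4 — no move.
  10: 10 XOR 2 = 8 < 10 — winning move (to 8).
  12: 12 XOR 2 = 14 ≥ 12 — no move.
That gives 1 winning move.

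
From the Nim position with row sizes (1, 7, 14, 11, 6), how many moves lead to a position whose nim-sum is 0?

3

Bitwise XOR of the heap sizes:
  0001  (1)
  0111  (7)
  1110  (14)
  1011  (11)
  0110  (6)
  ----
  0101  (5)
The overall nim-sum is X = 5. A row of size p has a winning move iff p XOR X < p (reduce it to p XOR X).
  1: 1 XOR 5 = 4 ≥ 1 — no move.
  7: 7 XOR 5 = 2 < 7 — winning move (to 2).
  14: 14 XOR 5 = 11 < 14 — winning move (to 11).
  11: 11 XOR 5 = 14 ≥ 11 — no move.
  6: 6 XOR 5 = 3 < 6 — winning move (to 3).
That gives 3 winning moves.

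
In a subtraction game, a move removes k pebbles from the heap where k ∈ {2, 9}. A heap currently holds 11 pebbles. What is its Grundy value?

0

Grundy values for subtraction set {2, 9}:
k:     0  1  2  3  4  5  6  7  8  9 10 11
g(k):  0  0  1  1  0  0  1  1  0  2  1  0
So g(11) = 0.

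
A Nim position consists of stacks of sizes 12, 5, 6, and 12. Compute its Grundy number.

In binary:
  1100  (12)
  0101  (5)
  0110  (6)
  1100  (12)
  ----
  0011  (3)

3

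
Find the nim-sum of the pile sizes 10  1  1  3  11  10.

Write each in binary and XOR column by column:
  1010  (10)
  0001  (1)
  0001  (1)
  0011  (3)
  1011  (11)
  1010  (10)
  ----
  1000  (8)

8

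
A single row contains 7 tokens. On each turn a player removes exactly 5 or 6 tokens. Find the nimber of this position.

Compute g(0), g(1), … for moves {5, 6}:
g(0) = mex{} = 0
g(1) = mex{} = 0
g(2) = mex{} = 0
g(3) = mex{} = 0
g(4) = mex{} = 0
g(5) = mex{0} = 1
g(6) = mex{0} = 1
g(7) = mex{0} = 1
So g(7) = 1.

1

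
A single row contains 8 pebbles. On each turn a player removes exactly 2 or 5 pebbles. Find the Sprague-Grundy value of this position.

Grundy values for subtraction set {2, 5}:
k:     0  1  2  3  4  5  6  7  8
g(k):  0  0  1  1  0  2  1  0  0
So g(8) = 0.

0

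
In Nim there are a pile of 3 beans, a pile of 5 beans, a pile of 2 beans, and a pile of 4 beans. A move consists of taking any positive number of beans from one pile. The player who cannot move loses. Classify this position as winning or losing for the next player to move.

Losing position

Nim-sum: 3 ^ 5 ^ 2 ^ 4 = 0.
The nim-sum is 0, so this is a P-position: the player to move is in a losing position under optimal play.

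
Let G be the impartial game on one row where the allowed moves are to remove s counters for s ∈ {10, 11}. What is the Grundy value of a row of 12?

1

Compute g(0), g(1), … for moves {10, 11}:
g(0) = mex{} = 0
g(1) = mex{} = 0
g(2) = mex{} = 0
g(3) = mex{} = 0
g(4) = mex{} = 0
g(5) = mex{} = 0
g(6) = mex{} = 0
g(7) = mex{} = 0
g(8) = mex{} = 0
g(9) = mex{} = 0
g(10) = mex{0} = 1
g(11) = mex{0} = 1
g(12) = mex{0} = 1
So g(12) = 1.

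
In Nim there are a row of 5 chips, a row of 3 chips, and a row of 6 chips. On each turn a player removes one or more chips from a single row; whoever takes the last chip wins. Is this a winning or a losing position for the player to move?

Compute the nim-sum pairwise:
5 XOR 3 = 6
6 XOR 6 = 0
The nim-sum is 0, so this is a P-position: the player to move is in a losing position under optimal play.

Losing position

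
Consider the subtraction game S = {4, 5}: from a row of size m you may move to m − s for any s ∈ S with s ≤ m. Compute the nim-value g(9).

Build the Grundy sequence with g(k) = mex{g(k−s) : s ∈ {4, 5}, s ≤ k}:
g(0) = mex{} = 0
g(1) = mex{} = 0
g(2) = mex{} = 0
g(3) = mex{} = 0
g(4) = mex{0} = 1
g(5) = mex{0} = 1
g(6) = mex{0} = 1
g(7) = mex{0} = 1
g(8) = mex{0,1} = 2
g(9) = mex{1} = 0
So g(9) = 0.

0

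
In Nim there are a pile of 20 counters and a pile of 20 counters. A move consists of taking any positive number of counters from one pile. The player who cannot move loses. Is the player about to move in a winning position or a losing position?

Losing position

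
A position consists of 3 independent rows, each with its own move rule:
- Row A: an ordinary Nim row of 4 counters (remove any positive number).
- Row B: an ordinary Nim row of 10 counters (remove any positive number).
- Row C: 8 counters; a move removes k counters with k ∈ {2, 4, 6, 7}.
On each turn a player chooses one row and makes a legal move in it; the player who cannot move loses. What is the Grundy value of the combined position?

10

Row A is a plain Nim row of size 4, so its Grundy value is 4.
Row B is a plain Nim row of size 10, so its Grundy value is 10.
Build the Grundy sequence for row C with g(k) = mex{g(k−s) : s ∈ {2, 4, 6, 7}, s ≤ k}:
g(0) = mex{} = 0
g(1) = mex{} = 0
g(2) = mex{0} = 1
g(3) = mex{0} = 1
g(4) = mex{0,1} = 2
g(5) = mex{0,1} = 2
g(6) = mex{0,1,2} = 3
g(7) = mex{0,1,2} = 3
g(8) = mex{0,1,2,3} = 4
So g(8) = 4.
The value of a disjunctive sum is the nim-sum of the parts.
Combined value = 4 ⊕ 10 ⊕ 4 = 10.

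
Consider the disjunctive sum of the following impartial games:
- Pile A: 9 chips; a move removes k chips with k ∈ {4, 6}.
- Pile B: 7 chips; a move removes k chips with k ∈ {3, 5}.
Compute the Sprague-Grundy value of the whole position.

0

Build the Grundy sequence for pile A with g(k) = mex{g(k−s) : s ∈ {4, 6}, s ≤ k}:
k:     0  1  2  3  4  5  6  7  8  9
g(k):  0  0  0  0  1  1  1  1  2  2
So g(9) = 2.
Grundy values for pile B (subtraction set {3, 5}):
g(0) = mex{} = 0
g(1) = mex{} = 0
g(2) = mex{} = 0
g(3) = mex{0} = 1
g(4) = mex{0} = 1
g(5) = mex{0} = 1
g(6) = mex{0,1} = 2
g(7) = mex{0,1} = 2
So g(7) = 2.
The value of a disjunctive sum is the nim-sum of the parts.
Combined value = 2 ⊕ 2 = 0.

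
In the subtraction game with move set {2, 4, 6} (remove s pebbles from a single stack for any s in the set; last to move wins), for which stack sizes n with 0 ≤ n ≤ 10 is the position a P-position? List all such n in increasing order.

0, 1, 8, 9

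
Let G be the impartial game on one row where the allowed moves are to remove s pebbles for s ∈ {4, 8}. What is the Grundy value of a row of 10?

Grundy values for subtraction set {4, 8}:
g(0) = mex{} = 0
g(1) = mex{} = 0
g(2) = mex{} = 0
g(3) = mex{} = 0
g(4) = mex{0} = 1
g(5) = mex{0} = 1
g(6) = mex{0} = 1
g(7) = mex{0} = 1
g(8) = mex{0,1} = 2
g(9) = mex{0,1} = 2
g(10) = mex{0,1} = 2
So g(10) = 2.

2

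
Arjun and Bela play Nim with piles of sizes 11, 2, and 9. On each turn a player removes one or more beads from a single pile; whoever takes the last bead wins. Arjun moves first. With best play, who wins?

Bela wins

Compute the nim-sum pairwise:
11 ⊕ 2 = 9
9 ⊕ 9 = 0
The nim-sum is 0, so this is a P-position: the player to move is in a losing position under optimal play; Arjun is about to move from it and so loses — Bela wins.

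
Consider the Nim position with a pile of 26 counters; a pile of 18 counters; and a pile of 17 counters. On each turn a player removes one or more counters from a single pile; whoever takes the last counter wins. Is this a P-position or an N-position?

Write each in binary and XOR column by column:
  11010  (26)
  10010  (18)
  10001  (17)
  -----
  11001  (25)
The nim-sum is 25 ≠ 0, so this is an N-position: the player to move can win.

N-position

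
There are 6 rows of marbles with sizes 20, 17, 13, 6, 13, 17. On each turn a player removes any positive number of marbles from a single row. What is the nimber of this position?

18

Compute the nim-sum pairwise:
20 ^ 17 = 5
5 ^ 13 = 8
8 ^ 6 = 14
14 ^ 13 = 3
3 ^ 17 = 18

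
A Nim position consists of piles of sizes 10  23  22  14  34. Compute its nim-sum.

39

Nim-sum: 10 XOR 23 XOR 22 XOR 14 XOR 34 = 39.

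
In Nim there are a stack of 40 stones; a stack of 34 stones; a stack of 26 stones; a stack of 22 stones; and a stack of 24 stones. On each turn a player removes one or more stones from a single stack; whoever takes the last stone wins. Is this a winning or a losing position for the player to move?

Winning position

Bitwise XOR of the heap sizes:
  101000  (40)
  100010  (34)
  011010  (26)
  010110  (22)
  011000  (24)
  ------
  011110  (30)
The nim-sum is 30 ≠ 0, so this is an N-position: the player to move can win.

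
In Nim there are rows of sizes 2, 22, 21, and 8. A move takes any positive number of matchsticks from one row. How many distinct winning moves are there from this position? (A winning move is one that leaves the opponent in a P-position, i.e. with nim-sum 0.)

Nim-sum: 2 ^ 22 ^ 21 ^ 8 = 9.
The overall nim-sum is X = 9. A row of size p has a winning move iff p XOR X < p (reduce it to p XOR X).
  2: 2 XOR 9 = 11 ≥ 2 — no move.
  22: 22 XOR 9 = 31 ≥ 22 — no move.
  21: 21 XOR 9 = 28 ≥ 21 — no move.
  8: 8 XOR 9 = 1 < 8 — winning move (to 1).
That gives 1 winning move.

1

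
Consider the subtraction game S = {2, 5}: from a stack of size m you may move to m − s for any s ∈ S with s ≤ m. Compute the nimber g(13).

1

Build the Grundy sequence with g(k) = mex{g(k−s) : s ∈ {2, 5}, s ≤ k}:
g(0) = mex{} = 0
g(1) = mex{} = 0
g(2) = mex{0} = 1
g(3) = mex{0} = 1
g(4) = mex{1} = 0
g(5) = mex{0,1} = 2
g(6) = mex{0} = 1
g(7) = mex{1,2} = 0
g(8) = mex{1} = 0
g(9) = mex{0} = 1
g(10) = mex{0,2} = 1
g(11) = mex{1} = 0
g(12) = mex{0,1} = 2
g(13) = mex{0} = 1
So g(13) = 1.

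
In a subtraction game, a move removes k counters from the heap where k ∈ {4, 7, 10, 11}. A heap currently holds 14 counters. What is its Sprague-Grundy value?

3

Grundy values for subtraction set {4, 7, 10, 11}:
k:     0  1  2  3  4  5  6  7  8  9 10 11 12 13 14
g(k):  0  0  0  0  1  1  1  1  2  2  2  2  3  3  3
So g(14) = 3.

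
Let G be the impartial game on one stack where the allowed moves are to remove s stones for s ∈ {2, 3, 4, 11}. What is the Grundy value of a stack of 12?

Build the Grundy sequence with g(k) = mex{g(k−s) : s ∈ {2, 3, 4, 11}, s ≤ k}:
g(0) = mex{} = 0
g(1) = mex{} = 0
g(2) = mex{0} = 1
g(3) = mex{0} = 1
g(4) = mex{0,1} = 2
g(5) = mex{0,1} = 2
g(6) = mex{1,2} = 0
g(7) = mex{1,2} = 0
g(8) = mex{0,2} = 1
g(9) = mex{0,2} = 1
g(10) = mex{0,1} = 2
g(11) = mex{0,1} = 2
g(12) = mex{0,1,2} = 3
So g(12) = 3.

3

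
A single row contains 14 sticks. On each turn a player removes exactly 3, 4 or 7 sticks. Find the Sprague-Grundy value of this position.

1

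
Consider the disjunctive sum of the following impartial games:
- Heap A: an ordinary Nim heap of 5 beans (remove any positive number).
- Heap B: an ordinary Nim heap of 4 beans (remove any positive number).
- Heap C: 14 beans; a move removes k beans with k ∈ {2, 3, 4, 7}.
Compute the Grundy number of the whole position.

0

Heap A is a plain Nim heap of size 5, so its Grundy value is 5.
Heap B is a plain Nim heap of size 4, so its Grundy value is 4.
Grundy values for heap C (subtraction set {2, 3, 4, 7}):
k:     0  1  2  3  4  5  6  7  8  9 10 11 12 13 14
g(k):  0  0  1  1  2  2  0  3  1  4  2  0  0  1  1
So g(14) = 1.
The value of a disjunctive sum is the nim-sum of the parts.
Combined value = 5 ⊕ 4 ⊕ 1 = 0.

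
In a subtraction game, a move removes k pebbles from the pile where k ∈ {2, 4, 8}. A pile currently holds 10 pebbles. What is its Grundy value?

Compute g(0), g(1), … for moves {2, 4, 8}:
g(0) = mex{} = 0
g(1) = mex{} = 0
g(2) = mex{0} = 1
g(3) = mex{0} = 1
g(4) = mex{0,1} = 2
g(5) = mex{0,1} = 2
g(6) = mex{1,2} = 0
g(7) = mex{1,2} = 0
g(8) = mex{0,2} = 1
g(9) = mex{0,2} = 1
g(10) = mex{0,1} = 2
So g(10) = 2.

2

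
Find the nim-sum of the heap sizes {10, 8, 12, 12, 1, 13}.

14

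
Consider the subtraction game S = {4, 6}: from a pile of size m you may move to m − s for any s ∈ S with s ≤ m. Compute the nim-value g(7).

1

Grundy values for subtraction set {4, 6}:
k:     0  1  2  3  4  5  6  7
g(k):  0  0  0  0  1  1  1  1
So g(7) = 1.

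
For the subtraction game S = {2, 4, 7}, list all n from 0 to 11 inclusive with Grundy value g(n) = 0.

0, 1, 6, 9

Grundy values for subtraction set {2, 4, 7}:
k:     0  1  2  3  4  5  6  7  8  9 10 11
g(k):  0  0  1  1  2  2  0  3  1  0  2  1
The P-positions (g = 0) in 0..11 are 0, 1, 6, 9.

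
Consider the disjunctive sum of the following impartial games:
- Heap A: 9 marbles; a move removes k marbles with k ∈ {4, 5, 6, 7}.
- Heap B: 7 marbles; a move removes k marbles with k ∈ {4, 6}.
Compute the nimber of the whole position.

3

Build the Grundy sequence for heap A with g(k) = mex{g(k−s) : s ∈ {4, 5, 6, 7}, s ≤ k}:
g(0) = mex{} = 0
g(1) = mex{} = 0
g(2) = mex{} = 0
g(3) = mex{} = 0
g(4) = mex{0} = 1
g(5) = mex{0} = 1
g(6) = mex{0} = 1
g(7) = mex{0} = 1
g(8) = mex{0,1} = 2
g(9) = mex{0,1} = 2
So g(9) = 2.
For heap B, compute g(0), g(1), … with moves {4, 6}:
g(0) = mex{} = 0
g(1) = mex{} = 0
g(2) = mex{} = 0
g(3) = mex{} = 0
g(4) = mex{0} = 1
g(5) = mex{0} = 1
g(6) = mex{0} = 1
g(7) = mex{0} = 1
So g(7) = 1.
By the Sprague-Grundy theorem, the Grundy value of a sum of independent games is the XOR of the component values.
Combined value = 2 XOR 1 = 3.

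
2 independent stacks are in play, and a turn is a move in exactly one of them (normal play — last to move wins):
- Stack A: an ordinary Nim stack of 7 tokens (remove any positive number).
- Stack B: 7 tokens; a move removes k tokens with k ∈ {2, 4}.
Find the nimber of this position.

7

Stack A is a plain Nim stack of size 7, so its Grundy value is 7.
Grundy values for stack B (subtraction set {2, 4}):
g(0) = mex{} = 0
g(1) = mex{} = 0
g(2) = mex{0} = 1
g(3) = mex{0} = 1
g(4) = mex{0,1} = 2
g(5) = mex{0,1} = 2
g(6) = mex{1,2} = 0
g(7) = mex{1,2} = 0
So g(7) = 0.
The value of a disjunctive sum is the nim-sum of the parts.
Combined value = 7 XOR 0 = 7.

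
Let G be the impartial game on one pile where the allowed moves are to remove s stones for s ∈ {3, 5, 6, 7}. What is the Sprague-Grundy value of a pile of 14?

1

Compute g(0), g(1), … for moves {3, 5, 6, 7}:
k:     0  1  2  3  4  5  6  7  8  9 10 11 12 13 14
g(k):  0  0  0  1  1  1  2  2  2  3  0  0  0  1  1
So g(14) = 1.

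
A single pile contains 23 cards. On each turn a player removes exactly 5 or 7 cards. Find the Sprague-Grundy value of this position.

Grundy values for subtraction set {5, 7}:
k:     0  1  2  3  4  5  6  7  8  9 10 11 12 13 14 15 16 17 18 19 20 21 22 23
g(k):  0  0  0  0  0  1  1  1  1  1  2  2  0  0  0  0  0  1  1  1  1  1  2  2
So g(23) = 2.

2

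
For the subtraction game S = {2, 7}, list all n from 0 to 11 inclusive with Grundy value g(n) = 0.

0, 1, 4, 5, 9, 10

Grundy values for subtraction set {2, 7}:
g(0) = mex{} = 0
g(1) = mex{} = 0
g(2) = mex{0} = 1
g(3) = mex{0} = 1
g(4) = mex{1} = 0
g(5) = mex{1} = 0
g(6) = mex{0} = 1
g(7) = mex{0} = 1
g(8) = mex{0,1} = 2
g(9) = mex{1} = 0
g(10) = mex{1,2} = 0
g(11) = mex{0} = 1
The P-positions (g = 0) in 0..11 are 0, 1, 4, 5, 9, 10.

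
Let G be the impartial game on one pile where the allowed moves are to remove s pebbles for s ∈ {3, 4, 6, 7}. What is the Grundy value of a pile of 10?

0

Grundy values for subtraction set {3, 4, 6, 7}:
k:     0  1  2  3  4  5  6  7  8  9 10
g(k):  0  0  0  1  1  1  2  2  2  3  0
So g(10) = 0.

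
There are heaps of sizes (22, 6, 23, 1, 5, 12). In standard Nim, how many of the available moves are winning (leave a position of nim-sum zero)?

Compute the nim-sum pairwise:
22 XOR 6 = 16
16 XOR 23 = 7
7 XOR 1 = 6
6 XOR 5 = 3
3 XOR 12 = 15
The overall nim-sum is X = 15. A heap of size p has a winning move iff p XOR X < p (reduce it to p XOR X).
  22: 22 XOR 15 = 25 ≥ 22 — no move.
  6: 6 XOR 15 = 9 ≥ 6 — no move.
  23: 23 XOR 15 = 24 ≥ 23 — no move.
  1: 1 XOR 15 = 14 ≥ 1 — no move.
  5: 5 XOR 15 = 10 ≥ 5 — no move.
  12: 12 XOR 15 = 3 < 12 — winning move (to 3).
That gives 1 winning move.

1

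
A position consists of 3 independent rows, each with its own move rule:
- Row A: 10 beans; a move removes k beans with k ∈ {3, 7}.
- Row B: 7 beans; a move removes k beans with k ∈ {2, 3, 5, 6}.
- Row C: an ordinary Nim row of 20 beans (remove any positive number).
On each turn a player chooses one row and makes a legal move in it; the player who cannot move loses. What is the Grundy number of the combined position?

23

For row A, compute g(0), g(1), … with moves {3, 7}:
g(0) = mex{} = 0
g(1) = mex{} = 0
g(2) = mex{} = 0
g(3) = mex{0} = 1
g(4) = mex{0} = 1
g(5) = mex{0} = 1
g(6) = mex{1} = 0
g(7) = mex{0,1} = 2
g(8) = mex{0,1} = 2
g(9) = mex{0} = 1
g(10) = mex{1,2} = 0
So g(10) = 0.
For row B, compute g(0), g(1), … with moves {2, 3, 5, 6}:
g(0) = mex{} = 0
g(1) = mex{} = 0
g(2) = mex{0} = 1
g(3) = mex{0} = 1
g(4) = mex{0,1} = 2
g(5) = mex{0,1} = 2
g(6) = mex{0,1,2} = 3
g(7) = mex{0,1,2} = 3
So g(7) = 3.
Row C is a plain Nim row of size 20, so its Grundy value is 20.
By the Sprague-Grundy theorem, the Grundy value of a sum of independent games is the XOR of the component values.
Combined value = 0 XOR 3 XOR 20 = 23.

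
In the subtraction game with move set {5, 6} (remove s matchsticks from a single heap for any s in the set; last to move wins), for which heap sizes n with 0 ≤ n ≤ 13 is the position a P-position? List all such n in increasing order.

Compute g(0), g(1), … for moves {5, 6}:
g(0) = mex{} = 0
g(1) = mex{} = 0
g(2) = mex{} = 0
g(3) = mex{} = 0
g(4) = mex{} = 0
g(5) = mex{0} = 1
g(6) = mex{0} = 1
g(7) = mex{0} = 1
g(8) = mex{0} = 1
g(9) = mex{0} = 1
g(10) = mex{0,1} = 2
g(11) = mex{1} = 0
g(12) = mex{1} = 0
g(13) = mex{1} = 0
The P-positions (g = 0) in 0..13 are 0, 1, 2, 3, 4, 11, 12, 13.

0, 1, 2, 3, 4, 11, 12, 13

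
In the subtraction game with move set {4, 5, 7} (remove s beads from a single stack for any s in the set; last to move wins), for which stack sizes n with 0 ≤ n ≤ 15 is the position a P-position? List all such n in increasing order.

Build the Grundy sequence with g(k) = mex{g(k−s) : s ∈ {4, 5, 7}, s ≤ k}:
k:     0  1  2  3  4  5  6  7  8  9 10 11 12 13 14 15
g(k):  0  0  0  0  1  1  1  1  2  2  2  0  0  0  0  1
The P-positions (g = 0) in 0..15 are 0, 1, 2, 3, 11, 12, 13, 14.

0, 1, 2, 3, 11, 12, 13, 14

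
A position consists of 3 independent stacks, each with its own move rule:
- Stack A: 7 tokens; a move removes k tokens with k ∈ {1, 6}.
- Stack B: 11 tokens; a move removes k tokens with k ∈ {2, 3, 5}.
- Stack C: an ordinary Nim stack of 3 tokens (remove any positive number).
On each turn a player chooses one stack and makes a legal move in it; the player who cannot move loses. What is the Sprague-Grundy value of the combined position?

Build the Grundy sequence for stack A with g(k) = mex{g(k−s) : s ∈ {1, 6}, s ≤ k}:
k:     0  1  2  3  4  5  6  7
g(k):  0  1  0  1  0  1  2  0
So g(7) = 0.
For stack B, compute g(0), g(1), … with moves {2, 3, 5}:
k:     0  1  2  3  4  5  6  7  8  9 10 11
g(k):  0  0  1  1  2  2  3  0  0  1  1  2
So g(11) = 2.
Stack C is a plain Nim stack of size 3, so its Grundy value is 3.
By the Sprague-Grundy theorem, the Grundy value of a sum of independent games is the XOR of the component values.
Combined value = 0 ⊕ 2 ⊕ 3 = 1.

1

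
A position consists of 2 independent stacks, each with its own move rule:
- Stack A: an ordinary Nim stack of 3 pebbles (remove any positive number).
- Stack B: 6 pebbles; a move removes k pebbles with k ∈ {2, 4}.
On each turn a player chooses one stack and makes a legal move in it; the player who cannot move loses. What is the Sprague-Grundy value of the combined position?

3

Stack A is a plain Nim stack of size 3, so its Grundy value is 3.
Build the Grundy sequence for stack B with g(k) = mex{g(k−s) : s ∈ {2, 4}, s ≤ k}:
g(0) = mex{} = 0
g(1) = mex{} = 0
g(2) = mex{0} = 1
g(3) = mex{0} = 1
g(4) = mex{0,1} = 2
g(5) = mex{0,1} = 2
g(6) = mex{1,2} = 0
So g(6) = 0.
The value of a disjunctive sum is the nim-sum of the parts.
Combined value = 3 XOR 0 = 3.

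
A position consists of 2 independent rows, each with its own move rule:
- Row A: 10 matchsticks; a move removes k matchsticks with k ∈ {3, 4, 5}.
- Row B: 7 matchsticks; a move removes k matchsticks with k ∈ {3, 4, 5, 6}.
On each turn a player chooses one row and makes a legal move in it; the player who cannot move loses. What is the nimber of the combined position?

Grundy values for row A (subtraction set {3, 4, 5}):
k:     0  1  2  3  4  5  6  7  8  9 10
g(k):  0  0  0  1  1  1  2  2  0  0  0
So g(10) = 0.
Build the Grundy sequence for row B with g(k) = mex{g(k−s) : s ∈ {3, 4, 5, 6}, s ≤ k}:
g(0) = mex{} = 0
g(1) = mex{} = 0
g(2) = mex{} = 0
g(3) = mex{0} = 1
g(4) = mex{0} = 1
g(5) = mex{0} = 1
g(6) = mex{0,1} = 2
g(7) = mex{0,1} = 2
So g(7) = 2.
By the Sprague-Grundy theorem, the Grundy value of a sum of independent games is the XOR of the component values.
Combined value = 0 XOR 2 = 2.

2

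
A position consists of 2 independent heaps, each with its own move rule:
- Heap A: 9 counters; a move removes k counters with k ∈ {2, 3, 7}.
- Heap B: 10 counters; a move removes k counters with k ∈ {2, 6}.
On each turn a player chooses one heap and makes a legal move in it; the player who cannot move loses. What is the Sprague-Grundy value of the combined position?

For heap A, compute g(0), g(1), … with moves {2, 3, 7}:
k:     0  1  2  3  4  5  6  7  8  9
g(k):  0  0  1  1  2  0  0  1  1  2
So g(9) = 2.
Grundy values for heap B (subtraction set {2, 6}):
g(0) = mex{} = 0
g(1) = mex{} = 0
g(2) = mex{0} = 1
g(3) = mex{0} = 1
g(4) = mex{1} = 0
g(5) = mex{1} = 0
g(6) = mex{0} = 1
g(7) = mex{0} = 1
g(8) = mex{1} = 0
g(9) = mex{1} = 0
g(10) = mex{0} = 1
So g(10) = 1.
By the Sprague-Grundy theorem, the Grundy value of a sum of independent games is the XOR of the component values.
Combined value = 2 ⊕ 1 = 3.

3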